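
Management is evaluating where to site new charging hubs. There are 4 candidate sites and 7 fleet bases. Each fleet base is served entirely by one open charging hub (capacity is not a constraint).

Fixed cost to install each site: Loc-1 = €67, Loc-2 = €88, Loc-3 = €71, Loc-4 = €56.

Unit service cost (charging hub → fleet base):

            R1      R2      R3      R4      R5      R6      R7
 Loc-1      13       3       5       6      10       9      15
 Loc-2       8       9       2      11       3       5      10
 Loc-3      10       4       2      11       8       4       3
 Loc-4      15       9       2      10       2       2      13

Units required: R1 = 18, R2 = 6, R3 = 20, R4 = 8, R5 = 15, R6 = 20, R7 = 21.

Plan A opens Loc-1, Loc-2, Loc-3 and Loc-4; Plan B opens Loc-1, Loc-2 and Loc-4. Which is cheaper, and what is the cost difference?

Plan A is cheaper by 76.

Plan A: {Loc-1, Loc-2, Loc-3, Loc-4}: R1→Loc-2 8·18=144, R2→Loc-1 3·6=18, R3→Loc-2 2·20=40, R4→Loc-1 6·8=48, R5→Loc-4 2·15=30, R6→Loc-4 2·20=40, R7→Loc-3 3·21=63. Service 383; fixed 282; total 665.
Plan B: {Loc-1, Loc-2, Loc-4}: R1→Loc-2 8·18=144, R2→Loc-1 3·6=18, R3→Loc-2 2·20=40, R4→Loc-1 6·8=48, R5→Loc-4 2·15=30, R6→Loc-4 2·20=40, R7→Loc-2 10·21=210. Service 530; fixed 211; total 741.
Difference: |665 − 741| = 76.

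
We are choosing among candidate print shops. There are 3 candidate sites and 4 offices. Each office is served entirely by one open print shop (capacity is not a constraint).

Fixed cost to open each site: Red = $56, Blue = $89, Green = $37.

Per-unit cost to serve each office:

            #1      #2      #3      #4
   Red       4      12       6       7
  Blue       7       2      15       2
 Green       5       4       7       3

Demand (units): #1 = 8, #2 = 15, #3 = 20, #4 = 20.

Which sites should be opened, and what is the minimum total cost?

For any fixed open set, each office goes to its cheapest open site; total = fixed + service.
{Green}: #1→Green 5·8=40, #2→Green 4·15=60, #3→Green 7·20=140, #4→Green 3·20=60. Service 300; fixed 37; total 337.
{Red, Green}: service 272 + fixed 93 = 365
{Red, Blue}: service 222 + fixed 145 = 367
{Red, Blue, Green}: service 222 + fixed 182 = 404
No other subset beats 337.

Open Green only; minimum total cost 337.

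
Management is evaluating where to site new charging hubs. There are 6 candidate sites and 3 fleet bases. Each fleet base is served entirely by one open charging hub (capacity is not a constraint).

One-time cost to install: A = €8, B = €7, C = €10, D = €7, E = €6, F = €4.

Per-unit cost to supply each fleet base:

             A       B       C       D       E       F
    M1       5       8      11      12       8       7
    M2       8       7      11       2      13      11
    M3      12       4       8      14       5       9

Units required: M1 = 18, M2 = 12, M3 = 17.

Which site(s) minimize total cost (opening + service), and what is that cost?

For any fixed open set, each fleet base goes to its cheapest open site; total = fixed + service.
{A, B, D}: M1→A 5·18=90, M2→D 2·12=24, M3→B 4·17=68. Service 182; fixed 22; total 204.
{A, B, D, F}: M1→A 5·18=90, M2→D 2·12=24, M3→B 4·17=68. Service 182; fixed 26; total 208.
{A, B, D, E}: M1→A 5·18=90, M2→D 2·12=24, M3→B 4·17=68. Service 182; fixed 28; total 210.
{A, B, C, D, E, F}: service 182 + fixed 42 = 224
No other subset beats 204.

Open A, B and D; minimum total cost 204.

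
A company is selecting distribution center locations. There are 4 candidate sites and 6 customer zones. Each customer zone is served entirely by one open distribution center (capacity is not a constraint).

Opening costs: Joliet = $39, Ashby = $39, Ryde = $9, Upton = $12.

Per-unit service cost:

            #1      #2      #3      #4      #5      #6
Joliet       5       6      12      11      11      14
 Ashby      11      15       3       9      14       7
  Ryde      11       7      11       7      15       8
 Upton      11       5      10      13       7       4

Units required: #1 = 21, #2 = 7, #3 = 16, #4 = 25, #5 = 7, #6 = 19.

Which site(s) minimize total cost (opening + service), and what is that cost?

For any fixed open set, each customer zone goes to its cheapest open site; total = fixed + service.
{Joliet, Ashby, Ryde, Upton}: #1→Joliet 5·21=105, #2→Upton 5·7=35, #3→Ashby 3·16=48, #4→Ryde 7·25=175, #5→Upton 7·7=49, #6→Upton 4·19=76. Service 488; fixed 99; total 587.
{Joliet, Ashby, Upton}: service 538 + fixed 90 = 628
{Joliet, Ryde, Upton}: #1→Joliet 5·21=105, #2→Upton 5·7=35, #3→Upton 10·16=160, #4→Ryde 7·25=175, #5→Upton 7·7=49, #6→Upton 4·19=76. Service 600; fixed 60; total 660.
{Ryde}: service 888 + fixed 9 = 897
(All 15 nonempty subsets were checked; Joliet, Ashby, Ryde and Upton is lowest.)

Open Joliet, Ashby, Ryde and Upton; minimum total cost 587.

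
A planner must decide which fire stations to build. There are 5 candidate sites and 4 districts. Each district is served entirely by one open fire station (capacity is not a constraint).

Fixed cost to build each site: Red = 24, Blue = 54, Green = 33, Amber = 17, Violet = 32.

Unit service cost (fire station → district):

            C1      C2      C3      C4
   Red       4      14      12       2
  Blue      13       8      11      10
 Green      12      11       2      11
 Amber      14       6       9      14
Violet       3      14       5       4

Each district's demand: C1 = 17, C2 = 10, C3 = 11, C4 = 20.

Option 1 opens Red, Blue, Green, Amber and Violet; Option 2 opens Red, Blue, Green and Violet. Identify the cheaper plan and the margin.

Option 1 is cheaper by 3.

Option 1: {Red, Blue, Green, Amber, Violet}: C1→Violet 3·17=51, C2→Amber 6·10=60, C3→Green 2·11=22, C4→Red 2·20=40. Service 173; fixed 160; total 333.
Option 2: {Red, Blue, Green, Violet}: C1→Violet 3·17=51, C2→Blue 8·10=80, C3→Green 2·11=22, C4→Red 2·20=40. Service 193; fixed 143; total 336.
Difference: |333 − 336| = 3.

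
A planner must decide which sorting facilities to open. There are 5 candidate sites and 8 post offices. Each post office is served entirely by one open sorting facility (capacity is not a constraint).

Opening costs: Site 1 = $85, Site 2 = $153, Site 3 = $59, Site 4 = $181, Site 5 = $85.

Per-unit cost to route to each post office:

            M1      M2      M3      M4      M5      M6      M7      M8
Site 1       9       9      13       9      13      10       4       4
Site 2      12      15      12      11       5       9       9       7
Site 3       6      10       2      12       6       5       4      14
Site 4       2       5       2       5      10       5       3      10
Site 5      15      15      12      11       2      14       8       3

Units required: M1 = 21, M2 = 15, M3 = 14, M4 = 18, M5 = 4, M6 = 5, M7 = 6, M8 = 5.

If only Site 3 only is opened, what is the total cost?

Total cost: 722

Each post office is assigned to its cheapest site among the open ones.
{Site 3}: M1→Site 3 6·21=126, M2→Site 3 10·15=150, M3→Site 3 2·14=28, M4→Site 3 12·18=216, M5→Site 3 6·4=24, M6→Site 3 5·5=25, M7→Site 3 4·6=24, M8→Site 3 14·5=70. Service 663; fixed 59; total 722.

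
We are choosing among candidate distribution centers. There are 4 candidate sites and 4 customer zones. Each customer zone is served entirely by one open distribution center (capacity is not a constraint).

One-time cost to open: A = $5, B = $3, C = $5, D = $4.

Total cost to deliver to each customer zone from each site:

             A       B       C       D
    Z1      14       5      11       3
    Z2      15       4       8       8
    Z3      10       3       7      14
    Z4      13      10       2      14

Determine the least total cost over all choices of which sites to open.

For any fixed open set, each customer zone goes to its cheapest open site; total = fixed + service.
{B, C}: Z1→B 5, Z2→B 4, Z3→B 3, Z4→C 2. Service 14; fixed 8; total 22.
{B, C, D}: Z1→D 3, Z2→B 4, Z3→B 3, Z4→C 2. Service 12; fixed 12; total 24.
{B}: service 22 + fixed 3 = 25
{A, B, C, D}: Z1→D 3, Z2→B 4, Z3→B 3, Z4→C 2. Service 12; fixed 17; total 29.
(All 15 nonempty subsets were checked; B and C is lowest.)

Minimum total cost: 22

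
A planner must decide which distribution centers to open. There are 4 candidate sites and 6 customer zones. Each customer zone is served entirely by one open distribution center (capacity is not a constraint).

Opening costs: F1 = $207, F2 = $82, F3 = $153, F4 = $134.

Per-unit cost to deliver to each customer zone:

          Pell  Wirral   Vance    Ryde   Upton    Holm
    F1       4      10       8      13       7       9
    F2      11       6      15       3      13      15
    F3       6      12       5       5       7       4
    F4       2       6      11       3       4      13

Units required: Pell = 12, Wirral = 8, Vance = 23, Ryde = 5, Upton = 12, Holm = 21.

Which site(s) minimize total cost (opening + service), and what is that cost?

Open F3 and F4; minimum total cost 621.

For any fixed open set, each customer zone goes to its cheapest open site; total = fixed + service.
{F3, F4}: Pell→F4 2·12=24, Wirral→F4 6·8=48, Vance→F3 5·23=115, Ryde→F4 3·5=15, Upton→F4 4·12=48, Holm→F3 4·21=84. Service 334; fixed 287; total 621.
{F3}: service 476 + fixed 153 = 629
{F2, F3}: service 418 + fixed 235 = 653
{F1, F2, F3, F4}: service 334 + fixed 576 = 910
(All 15 nonempty subsets were checked; F3 and F4 is lowest.)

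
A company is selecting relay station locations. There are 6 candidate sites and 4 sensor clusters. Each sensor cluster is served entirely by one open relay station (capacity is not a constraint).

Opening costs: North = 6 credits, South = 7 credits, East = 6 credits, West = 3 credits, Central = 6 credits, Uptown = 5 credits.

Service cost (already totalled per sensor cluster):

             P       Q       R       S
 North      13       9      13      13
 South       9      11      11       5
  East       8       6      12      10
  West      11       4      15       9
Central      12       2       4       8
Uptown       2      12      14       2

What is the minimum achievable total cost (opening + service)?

For any fixed open set, each sensor cluster goes to its cheapest open site; total = fixed + service.
{Central, Uptown}: P→Uptown 2, Q→Central 2, R→Central 4, S→Uptown 2. Service 10; fixed 11; total 21.
{West, Central, Uptown}: service 10 + fixed 14 = 24
{North, Central, Uptown}: service 10 + fixed 17 = 27
{North, South, East, West, Central, Uptown}: service 10 + fixed 33 = 43
No other subset beats 21.

Minimum total cost: 21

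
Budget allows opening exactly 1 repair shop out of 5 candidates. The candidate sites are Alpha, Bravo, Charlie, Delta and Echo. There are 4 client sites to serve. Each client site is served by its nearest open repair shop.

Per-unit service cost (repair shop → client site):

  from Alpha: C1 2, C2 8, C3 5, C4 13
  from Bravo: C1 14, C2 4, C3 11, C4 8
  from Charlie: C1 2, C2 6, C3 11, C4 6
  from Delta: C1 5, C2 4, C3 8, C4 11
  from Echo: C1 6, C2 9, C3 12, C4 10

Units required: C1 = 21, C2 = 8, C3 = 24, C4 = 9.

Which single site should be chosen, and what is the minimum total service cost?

Choose Alpha only; total service cost 343.

With exactly 1 open, each client site uses its cheapest among the chosen.
{Alpha}: C1→Alpha 2·21=42, C2→Alpha 8·8=64, C3→Alpha 5·24=120, C4→Alpha 13·9=117. Service cost 343.
{Charlie}: service cost 408
{Delta}: service cost 428
Among all 5 size-1 choices, {Alpha} is lowest.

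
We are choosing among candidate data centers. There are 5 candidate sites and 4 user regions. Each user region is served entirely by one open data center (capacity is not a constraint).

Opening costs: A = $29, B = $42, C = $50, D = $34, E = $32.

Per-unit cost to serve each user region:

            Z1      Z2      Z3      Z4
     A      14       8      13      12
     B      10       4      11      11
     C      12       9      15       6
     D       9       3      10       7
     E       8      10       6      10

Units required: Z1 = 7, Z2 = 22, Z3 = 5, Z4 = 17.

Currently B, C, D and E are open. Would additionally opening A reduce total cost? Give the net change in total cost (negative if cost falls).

Current service cost with {B, C, D, E}: 254.
Adding A: each user region re-picks its cheapest; new service cost 254, saving 0.
Extra fixed cost: 29. Net change = 29 − 0 = 29.
(Totals: 412 → 441.)

No — net change +29 (cost rises by 29).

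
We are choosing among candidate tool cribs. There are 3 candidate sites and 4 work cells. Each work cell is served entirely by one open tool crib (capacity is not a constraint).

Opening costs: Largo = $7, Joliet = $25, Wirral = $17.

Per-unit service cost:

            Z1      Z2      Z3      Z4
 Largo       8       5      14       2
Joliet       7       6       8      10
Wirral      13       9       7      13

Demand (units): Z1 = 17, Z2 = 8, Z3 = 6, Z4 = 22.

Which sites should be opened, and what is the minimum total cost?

Open Largo and Joliet; minimum total cost 283.

For any fixed open set, each work cell goes to its cheapest open site; total = fixed + service.
{Largo, Joliet}: Z1→Joliet 7·17=119, Z2→Largo 5·8=40, Z3→Joliet 8·6=48, Z4→Largo 2·22=44. Service 251; fixed 32; total 283.
{Largo, Wirral}: service 262 + fixed 24 = 286
{Largo, Joliet, Wirral}: Z1→Joliet 7·17=119, Z2→Largo 5·8=40, Z3→Wirral 7·6=42, Z4→Largo 2·22=44. Service 245; fixed 49; total 294.
{Largo}: Z1→Largo 8·17=136, Z2→Largo 5·8=40, Z3→Largo 14·6=84, Z4→Largo 2·22=44. Service 304; fixed 7; total 311.
No other subset beats 283.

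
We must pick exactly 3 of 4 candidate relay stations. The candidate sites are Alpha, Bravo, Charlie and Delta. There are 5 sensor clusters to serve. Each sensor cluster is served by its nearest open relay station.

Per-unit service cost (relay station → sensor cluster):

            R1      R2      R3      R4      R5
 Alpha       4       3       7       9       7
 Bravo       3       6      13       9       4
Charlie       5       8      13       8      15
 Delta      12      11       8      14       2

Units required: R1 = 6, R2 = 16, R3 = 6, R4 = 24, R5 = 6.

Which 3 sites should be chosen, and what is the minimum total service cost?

With exactly 3 open, each sensor cluster uses its cheapest among the chosen.
{Alpha, Charlie, Delta}: R1→Alpha 4·6=24, R2→Alpha 3·16=48, R3→Alpha 7·6=42, R4→Charlie 8·24=192, R5→Delta 2·6=12. Service cost 318.
{Alpha, Bravo, Charlie}: service cost 324
{Alpha, Bravo, Delta}: service cost 336
Among all 4 size-3 choices, {Alpha, Charlie, Delta} is lowest.

Choose Alpha, Charlie and Delta; total service cost 318.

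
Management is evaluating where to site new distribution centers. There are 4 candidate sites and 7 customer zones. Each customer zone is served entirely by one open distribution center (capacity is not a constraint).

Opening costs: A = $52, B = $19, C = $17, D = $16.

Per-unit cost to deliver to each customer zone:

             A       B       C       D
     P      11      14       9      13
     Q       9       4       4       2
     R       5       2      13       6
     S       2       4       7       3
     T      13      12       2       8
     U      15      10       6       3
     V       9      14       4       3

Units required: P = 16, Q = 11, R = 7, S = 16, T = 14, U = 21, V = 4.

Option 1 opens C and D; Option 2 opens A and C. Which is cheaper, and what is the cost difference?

Option 1: {C, D}: P→C 9·16=144, Q→D 2·11=22, R→D 6·7=42, S→D 3·16=48, T→C 2·14=28, U→D 3·21=63, V→D 3·4=12. Service 359; fixed 33; total 392.
Option 2: {A, C}: P→C 9·16=144, Q→C 4·11=44, R→A 5·7=35, S→A 2·16=32, T→C 2·14=28, U→C 6·21=126, V→C 4·4=16. Service 425; fixed 69; total 494.
Difference: |392 − 494| = 102.

Option 1 is cheaper by 102.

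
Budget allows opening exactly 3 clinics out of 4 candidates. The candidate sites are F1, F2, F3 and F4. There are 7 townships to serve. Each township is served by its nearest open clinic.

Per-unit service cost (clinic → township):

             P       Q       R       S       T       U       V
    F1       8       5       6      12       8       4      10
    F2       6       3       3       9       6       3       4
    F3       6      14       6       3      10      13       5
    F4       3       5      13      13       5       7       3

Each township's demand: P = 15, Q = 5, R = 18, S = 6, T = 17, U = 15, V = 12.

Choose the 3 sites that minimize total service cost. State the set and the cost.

Choose F2, F3 and F4; total service cost 298.

With exactly 3 open, each township uses its cheapest among the chosen.
{F2, F3, F4}: P→F4 3·15=45, Q→F2 3·5=15, R→F2 3·18=54, S→F3 3·6=18, T→F4 5·17=85, U→F2 3·15=45, V→F4 3·12=36. Service cost 298.
{F1, F2, F4}: service cost 334
{F1, F2, F3}: service cost 372
Among all 4 size-3 choices, {F2, F3, F4} is lowest.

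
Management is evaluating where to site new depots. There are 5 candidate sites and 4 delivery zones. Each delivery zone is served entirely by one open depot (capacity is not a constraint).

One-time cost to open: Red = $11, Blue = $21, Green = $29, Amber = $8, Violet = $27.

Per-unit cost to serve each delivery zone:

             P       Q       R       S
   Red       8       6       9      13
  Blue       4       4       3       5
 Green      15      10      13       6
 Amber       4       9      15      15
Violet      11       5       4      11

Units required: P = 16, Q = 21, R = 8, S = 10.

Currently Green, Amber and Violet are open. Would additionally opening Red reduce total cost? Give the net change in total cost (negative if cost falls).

No — net change +11 (cost rises by 11).

Current service cost with {Green, Amber, Violet}: 261.
Adding Red: each delivery zone re-picks its cheapest; new service cost 261, saving 0.
Extra fixed cost: 11. Net change = 11 − 0 = 11.
(Totals: 325 → 336.)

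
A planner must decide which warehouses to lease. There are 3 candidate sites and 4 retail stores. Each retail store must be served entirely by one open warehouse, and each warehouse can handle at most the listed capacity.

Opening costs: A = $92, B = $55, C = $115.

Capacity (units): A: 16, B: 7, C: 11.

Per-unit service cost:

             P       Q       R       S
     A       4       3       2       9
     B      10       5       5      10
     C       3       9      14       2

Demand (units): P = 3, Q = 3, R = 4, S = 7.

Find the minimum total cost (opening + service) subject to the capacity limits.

Minimum total cost: 228

Open {B, C}: P→C 3·3=9, Q→B 5·3=15, R→B 5·4=20, S→C 2·7=14.
Loads: B carries 7/7, C carries 10/11. Service 58; fixed 170; total 228.
Next best feasible plan costs 245.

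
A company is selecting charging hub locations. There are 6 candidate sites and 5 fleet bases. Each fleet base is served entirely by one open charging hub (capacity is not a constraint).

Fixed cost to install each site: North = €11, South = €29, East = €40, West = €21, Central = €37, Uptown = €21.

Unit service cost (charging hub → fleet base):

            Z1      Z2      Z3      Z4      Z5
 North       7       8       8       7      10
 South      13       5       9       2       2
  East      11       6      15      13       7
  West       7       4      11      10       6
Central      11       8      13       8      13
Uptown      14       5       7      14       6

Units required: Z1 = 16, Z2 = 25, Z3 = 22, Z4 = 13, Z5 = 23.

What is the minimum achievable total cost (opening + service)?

For any fixed open set, each fleet base goes to its cheapest open site; total = fixed + service.
{South, West, Uptown}: Z1→West 7·16=112, Z2→West 4·25=100, Z3→Uptown 7·22=154, Z4→South 2·13=26, Z5→South 2·23=46. Service 438; fixed 71; total 509.
{North, South, West, Uptown}: Z1→North 7·16=112, Z2→West 4·25=100, Z3→Uptown 7·22=154, Z4→South 2·13=26, Z5→South 2·23=46. Service 438; fixed 82; total 520.
{North, South, West}: Z1→North 7·16=112, Z2→West 4·25=100, Z3→North 8·22=176, Z4→South 2·13=26, Z5→South 2·23=46. Service 460; fixed 61; total 521.
{North, South, East, West, Central, Uptown}: service 438 + fixed 159 = 597
No other subset beats 509.

Minimum total cost: 509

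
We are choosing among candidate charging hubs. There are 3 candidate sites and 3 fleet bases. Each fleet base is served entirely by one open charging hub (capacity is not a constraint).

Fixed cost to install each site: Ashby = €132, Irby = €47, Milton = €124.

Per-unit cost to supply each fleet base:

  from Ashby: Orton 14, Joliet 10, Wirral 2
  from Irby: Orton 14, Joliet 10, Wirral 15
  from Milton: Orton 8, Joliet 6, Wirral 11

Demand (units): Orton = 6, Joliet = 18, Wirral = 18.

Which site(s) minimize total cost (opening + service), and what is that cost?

Open Ashby only; minimum total cost 432.

For any fixed open set, each fleet base goes to its cheapest open site; total = fixed + service.
{Ashby}: Orton→Ashby 14·6=84, Joliet→Ashby 10·18=180, Wirral→Ashby 2·18=36. Service 300; fixed 132; total 432.
{Ashby, Milton}: service 192 + fixed 256 = 448
{Milton}: service 354 + fixed 124 = 478
{Ashby, Irby, Milton}: service 192 + fixed 303 = 495
No other subset beats 432.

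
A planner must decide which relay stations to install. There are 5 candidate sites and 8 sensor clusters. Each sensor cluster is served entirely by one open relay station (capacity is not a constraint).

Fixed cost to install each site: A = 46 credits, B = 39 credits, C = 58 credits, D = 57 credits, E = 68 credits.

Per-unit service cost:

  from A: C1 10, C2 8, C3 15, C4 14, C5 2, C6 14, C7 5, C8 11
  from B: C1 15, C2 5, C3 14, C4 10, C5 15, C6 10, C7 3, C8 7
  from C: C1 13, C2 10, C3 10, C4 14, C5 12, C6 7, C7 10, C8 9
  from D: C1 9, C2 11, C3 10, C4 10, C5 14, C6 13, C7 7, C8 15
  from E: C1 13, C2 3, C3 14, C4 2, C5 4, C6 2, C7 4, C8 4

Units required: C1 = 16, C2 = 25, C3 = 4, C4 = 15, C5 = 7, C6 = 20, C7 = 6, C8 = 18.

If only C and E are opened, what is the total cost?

Each sensor cluster is assigned to its cheapest site among the open ones.
{C, E}: C1→C 13·16=208, C2→E 3·25=75, C3→C 10·4=40, C4→E 2·15=30, C5→E 4·7=28, C6→E 2·20=40, C7→E 4·6=24, C8→E 4·18=72. Service 517; fixed 126; total 643.

Total cost: 643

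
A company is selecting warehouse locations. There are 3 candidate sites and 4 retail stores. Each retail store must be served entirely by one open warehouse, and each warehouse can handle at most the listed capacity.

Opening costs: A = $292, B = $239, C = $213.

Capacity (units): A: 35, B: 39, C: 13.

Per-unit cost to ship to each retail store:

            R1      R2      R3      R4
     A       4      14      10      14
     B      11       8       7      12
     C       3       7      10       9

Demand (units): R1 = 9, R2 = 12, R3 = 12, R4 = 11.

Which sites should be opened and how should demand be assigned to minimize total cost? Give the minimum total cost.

Open {B, C}: R1→C 3·9=27, R2→B 8·12=96, R3→B 7·12=84, R4→B 12·11=132.
Loads: B carries 35/39, C carries 9/13. Service 339; fixed 452; total 791.
Next best feasible plan costs 830.

Minimum total cost: 791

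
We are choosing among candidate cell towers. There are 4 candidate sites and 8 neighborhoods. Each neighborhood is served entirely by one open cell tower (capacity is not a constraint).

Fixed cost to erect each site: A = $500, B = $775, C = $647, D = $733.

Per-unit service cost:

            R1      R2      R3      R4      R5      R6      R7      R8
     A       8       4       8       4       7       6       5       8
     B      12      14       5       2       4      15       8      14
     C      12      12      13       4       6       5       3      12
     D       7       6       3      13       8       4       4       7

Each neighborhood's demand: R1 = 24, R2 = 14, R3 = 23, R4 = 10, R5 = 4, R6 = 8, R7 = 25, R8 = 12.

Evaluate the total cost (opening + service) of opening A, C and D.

Total cost: 2428

Each neighborhood is assigned to its cheapest site among the open ones.
{A, C, D}: R1→D 7·24=168, R2→A 4·14=56, R3→D 3·23=69, R4→A 4·10=40, R5→C 6·4=24, R6→D 4·8=32, R7→C 3·25=75, R8→D 7·12=84. Service 548; fixed 1880; total 2428.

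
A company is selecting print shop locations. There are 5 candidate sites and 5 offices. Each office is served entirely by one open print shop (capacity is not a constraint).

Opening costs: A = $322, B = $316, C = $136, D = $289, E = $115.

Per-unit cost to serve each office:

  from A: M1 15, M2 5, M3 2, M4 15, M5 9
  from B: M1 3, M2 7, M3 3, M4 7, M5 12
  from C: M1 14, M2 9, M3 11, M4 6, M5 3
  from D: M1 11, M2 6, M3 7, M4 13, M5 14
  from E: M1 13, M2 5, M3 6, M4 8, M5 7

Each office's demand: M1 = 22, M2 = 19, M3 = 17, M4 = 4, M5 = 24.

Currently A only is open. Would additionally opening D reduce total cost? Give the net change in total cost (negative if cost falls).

Current service cost with {A}: 735.
Adding D: each office re-picks its cheapest; new service cost 639, saving 96.
Extra fixed cost: 289. Net change = 289 − 96 = 193.
(Totals: 1057 → 1250.)

No — net change +193 (cost rises by 193).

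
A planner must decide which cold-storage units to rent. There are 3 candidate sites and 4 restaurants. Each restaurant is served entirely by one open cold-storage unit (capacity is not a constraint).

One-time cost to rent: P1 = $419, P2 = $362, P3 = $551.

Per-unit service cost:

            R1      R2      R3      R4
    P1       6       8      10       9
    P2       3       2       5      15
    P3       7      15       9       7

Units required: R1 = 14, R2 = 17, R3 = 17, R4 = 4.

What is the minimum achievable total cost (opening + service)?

For any fixed open set, each restaurant goes to its cheapest open site; total = fixed + service.
{P2}: R1→P2 3·14=42, R2→P2 2·17=34, R3→P2 5·17=85, R4→P2 15·4=60. Service 221; fixed 362; total 583.
{P1}: R1→P1 6·14=84, R2→P1 8·17=136, R3→P1 10·17=170, R4→P1 9·4=36. Service 426; fixed 419; total 845.
{P1, P2}: service 197 + fixed 781 = 978
{P1, P2, P3}: R1→P2 3·14=42, R2→P2 2·17=34, R3→P2 5·17=85, R4→P3 7·4=28. Service 189; fixed 1332; total 1521.
(All 7 nonempty subsets were checked; P2 only is lowest.)

Minimum total cost: 583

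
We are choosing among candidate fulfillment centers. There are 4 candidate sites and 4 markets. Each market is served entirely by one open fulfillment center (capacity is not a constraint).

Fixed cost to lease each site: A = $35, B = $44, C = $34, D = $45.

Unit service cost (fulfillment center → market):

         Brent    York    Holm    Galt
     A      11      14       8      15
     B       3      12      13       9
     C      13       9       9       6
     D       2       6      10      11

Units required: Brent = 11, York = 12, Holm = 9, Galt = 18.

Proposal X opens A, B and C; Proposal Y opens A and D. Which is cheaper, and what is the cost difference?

Proposal X: {A, B, C}: Brent→B 3·11=33, York→C 9·12=108, Holm→A 8·9=72, Galt→C 6·18=108. Service 321; fixed 113; total 434.
Proposal Y: {A, D}: Brent→D 2·11=22, York→D 6·12=72, Holm→A 8·9=72, Galt→D 11·18=198. Service 364; fixed 80; total 444.
Difference: |434 − 444| = 10.

Proposal X is cheaper by 10.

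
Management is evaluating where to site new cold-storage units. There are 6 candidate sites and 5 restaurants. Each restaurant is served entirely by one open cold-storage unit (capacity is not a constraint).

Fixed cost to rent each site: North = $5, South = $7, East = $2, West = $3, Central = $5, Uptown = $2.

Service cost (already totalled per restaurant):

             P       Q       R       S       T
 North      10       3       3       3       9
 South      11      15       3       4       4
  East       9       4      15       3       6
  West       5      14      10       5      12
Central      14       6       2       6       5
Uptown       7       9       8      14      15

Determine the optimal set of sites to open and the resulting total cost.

Open East, West and Central; minimum total cost 29.

For any fixed open set, each restaurant goes to its cheapest open site; total = fixed + service.
{East, West, Central}: P→West 5, Q→East 4, R→Central 2, S→East 3, T→Central 5. Service 19; fixed 10; total 29.
{North, East, West}: P→West 5, Q→North 3, R→North 3, S→North 3, T→East 6. Service 20; fixed 10; total 30.
{East, Central}: P→East 9, Q→East 4, R→Central 2, S→East 3, T→Central 5. Service 23; fixed 7; total 30.
{North, South, East, West, Central, Uptown}: P→West 5, Q→North 3, R→Central 2, S→North 3, T→South 4. Service 17; fixed 24; total 41.
No other subset beats 29.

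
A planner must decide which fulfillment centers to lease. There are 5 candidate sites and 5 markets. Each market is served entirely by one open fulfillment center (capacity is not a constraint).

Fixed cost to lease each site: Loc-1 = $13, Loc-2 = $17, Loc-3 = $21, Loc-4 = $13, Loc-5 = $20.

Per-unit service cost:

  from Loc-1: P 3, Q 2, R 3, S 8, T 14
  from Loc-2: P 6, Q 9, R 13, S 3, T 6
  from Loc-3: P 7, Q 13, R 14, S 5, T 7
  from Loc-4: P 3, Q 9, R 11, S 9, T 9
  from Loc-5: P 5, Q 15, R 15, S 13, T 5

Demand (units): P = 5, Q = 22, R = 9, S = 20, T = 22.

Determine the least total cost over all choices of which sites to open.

For any fixed open set, each market goes to its cheapest open site; total = fixed + service.
{Loc-1, Loc-2, Loc-5}: P→Loc-1 3·5=15, Q→Loc-1 2·22=44, R→Loc-1 3·9=27, S→Loc-2 3·20=60, T→Loc-5 5·22=110. Service 256; fixed 50; total 306.
{Loc-1, Loc-2}: P→Loc-1 3·5=15, Q→Loc-1 2·22=44, R→Loc-1 3·9=27, S→Loc-2 3·20=60, T→Loc-2 6·22=132. Service 278; fixed 30; total 308.
{Loc-1, Loc-2, Loc-4, Loc-5}: P→Loc-1 3·5=15, Q→Loc-1 2·22=44, R→Loc-1 3·9=27, S→Loc-2 3·20=60, T→Loc-5 5·22=110. Service 256; fixed 63; total 319.
{Loc-1, Loc-2, Loc-3, Loc-4, Loc-5}: service 256 + fixed 84 = 340
No other subset beats 306.

Minimum total cost: 306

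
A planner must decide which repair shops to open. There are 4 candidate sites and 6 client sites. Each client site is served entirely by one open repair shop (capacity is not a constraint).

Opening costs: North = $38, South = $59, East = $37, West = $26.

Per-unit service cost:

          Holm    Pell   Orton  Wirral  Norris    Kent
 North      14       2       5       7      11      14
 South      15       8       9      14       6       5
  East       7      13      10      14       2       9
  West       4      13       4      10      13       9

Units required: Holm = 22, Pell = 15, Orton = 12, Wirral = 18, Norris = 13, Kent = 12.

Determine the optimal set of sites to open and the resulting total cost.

For any fixed open set, each client site goes to its cheapest open site; total = fixed + service.
{North, East, West}: Holm→West 4·22=88, Pell→North 2·15=30, Orton→West 4·12=48, Wirral→North 7·18=126, Norris→East 2·13=26, Kent→East 9·12=108. Service 426; fixed 101; total 527.
{North, South, East, West}: service 378 + fixed 160 = 538
{North, South, West}: service 430 + fixed 123 = 553
{West}: Holm→West 4·22=88, Pell→West 13·15=195, Orton→West 4·12=48, Wirral→West 10·18=180, Norris→West 13·13=169, Kent→West 9·12=108. Service 788; fixed 26; total 814.
No other subset beats 527.

Open North, East and West; minimum total cost 527.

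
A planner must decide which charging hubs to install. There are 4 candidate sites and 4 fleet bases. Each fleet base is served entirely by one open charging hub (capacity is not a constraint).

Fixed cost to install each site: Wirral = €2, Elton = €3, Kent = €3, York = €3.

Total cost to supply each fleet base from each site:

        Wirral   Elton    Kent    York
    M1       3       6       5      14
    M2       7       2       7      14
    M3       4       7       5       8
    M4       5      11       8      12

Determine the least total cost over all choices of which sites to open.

Minimum total cost: 19

For any fixed open set, each fleet base goes to its cheapest open site; total = fixed + service.
{Wirral, Elton}: M1→Wirral 3, M2→Elton 2, M3→Wirral 4, M4→Wirral 5. Service 14; fixed 5; total 19.
{Wirral}: M1→Wirral 3, M2→Wirral 7, M3→Wirral 4, M4→Wirral 5. Service 19; fixed 2; total 21.
{Wirral, Elton, Kent}: service 14 + fixed 8 = 22
{Wirral, Elton, Kent, York}: service 14 + fixed 11 = 25
No other subset beats 19.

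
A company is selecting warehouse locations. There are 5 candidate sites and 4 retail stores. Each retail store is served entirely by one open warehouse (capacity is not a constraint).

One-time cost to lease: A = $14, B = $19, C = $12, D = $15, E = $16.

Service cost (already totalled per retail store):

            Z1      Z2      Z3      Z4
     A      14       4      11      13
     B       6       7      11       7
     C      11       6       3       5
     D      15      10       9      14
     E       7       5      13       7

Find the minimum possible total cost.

Minimum total cost: 37

For any fixed open set, each retail store goes to its cheapest open site; total = fixed + service.
{C}: Z1→C 11, Z2→C 6, Z3→C 3, Z4→C 5. Service 25; fixed 12; total 37.
{C, E}: Z1→E 7, Z2→E 5, Z3→C 3, Z4→C 5. Service 20; fixed 28; total 48.
{E}: Z1→E 7, Z2→E 5, Z3→E 13, Z4→E 7. Service 32; fixed 16; total 48.
{A, B, C, D, E}: service 18 + fixed 76 = 94
No other subset beats 37.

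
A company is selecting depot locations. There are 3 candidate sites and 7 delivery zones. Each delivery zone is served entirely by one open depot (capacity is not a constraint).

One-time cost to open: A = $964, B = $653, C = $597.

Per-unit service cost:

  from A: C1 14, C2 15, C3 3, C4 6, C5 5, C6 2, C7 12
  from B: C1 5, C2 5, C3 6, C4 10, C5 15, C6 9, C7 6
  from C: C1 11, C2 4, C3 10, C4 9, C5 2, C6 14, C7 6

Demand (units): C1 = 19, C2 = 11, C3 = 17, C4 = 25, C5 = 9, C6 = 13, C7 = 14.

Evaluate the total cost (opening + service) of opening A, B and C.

Total cost: 2682

Each delivery zone is assigned to its cheapest site among the open ones.
{A, B, C}: C1→B 5·19=95, C2→C 4·11=44, C3→A 3·17=51, C4→A 6·25=150, C5→C 2·9=18, C6→A 2·13=26, C7→B 6·14=84. Service 468; fixed 2214; total 2682.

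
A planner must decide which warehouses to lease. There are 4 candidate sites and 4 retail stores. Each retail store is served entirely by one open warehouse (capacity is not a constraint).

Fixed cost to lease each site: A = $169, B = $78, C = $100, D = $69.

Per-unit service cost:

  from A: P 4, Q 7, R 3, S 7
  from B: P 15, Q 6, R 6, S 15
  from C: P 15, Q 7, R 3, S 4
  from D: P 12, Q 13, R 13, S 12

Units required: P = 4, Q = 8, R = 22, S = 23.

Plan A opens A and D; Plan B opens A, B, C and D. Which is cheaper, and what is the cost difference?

Plan A is cheaper by 101.

Plan A: {A, D}: P→A 4·4=16, Q→A 7·8=56, R→A 3·22=66, S→A 7·23=161. Service 299; fixed 238; total 537.
Plan B: {A, B, C, D}: P→A 4·4=16, Q→B 6·8=48, R→A 3·22=66, S→C 4·23=92. Service 222; fixed 416; total 638.
Difference: |537 − 638| = 101.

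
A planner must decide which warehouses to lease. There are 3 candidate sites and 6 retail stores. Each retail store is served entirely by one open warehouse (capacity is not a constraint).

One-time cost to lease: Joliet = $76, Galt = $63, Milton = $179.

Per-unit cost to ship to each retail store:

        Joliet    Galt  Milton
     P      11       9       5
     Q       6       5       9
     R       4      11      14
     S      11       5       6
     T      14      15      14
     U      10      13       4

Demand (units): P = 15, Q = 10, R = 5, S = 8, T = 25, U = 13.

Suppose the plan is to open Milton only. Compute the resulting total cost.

Total cost: 864

Each retail store is assigned to its cheapest site among the open ones.
{Milton}: P→Milton 5·15=75, Q→Milton 9·10=90, R→Milton 14·5=70, S→Milton 6·8=48, T→Milton 14·25=350, U→Milton 4·13=52. Service 685; fixed 179; total 864.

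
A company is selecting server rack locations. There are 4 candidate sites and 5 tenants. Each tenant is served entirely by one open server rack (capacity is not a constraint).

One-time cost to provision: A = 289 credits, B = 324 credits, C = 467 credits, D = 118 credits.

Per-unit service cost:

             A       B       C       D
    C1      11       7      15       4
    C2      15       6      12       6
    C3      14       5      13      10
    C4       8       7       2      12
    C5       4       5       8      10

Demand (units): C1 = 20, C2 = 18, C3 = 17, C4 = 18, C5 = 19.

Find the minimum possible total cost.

For any fixed open set, each tenant goes to its cheapest open site; total = fixed + service.
{B}: C1→B 7·20=140, C2→B 6·18=108, C3→B 5·17=85, C4→B 7·18=126, C5→B 5·19=95. Service 554; fixed 324; total 878.
{D}: C1→D 4·20=80, C2→D 6·18=108, C3→D 10·17=170, C4→D 12·18=216, C5→D 10·19=190. Service 764; fixed 118; total 882.
{B, D}: service 494 + fixed 442 = 936
{A, B, C, D}: service 385 + fixed 1198 = 1583
No other subset beats 878.

Minimum total cost: 878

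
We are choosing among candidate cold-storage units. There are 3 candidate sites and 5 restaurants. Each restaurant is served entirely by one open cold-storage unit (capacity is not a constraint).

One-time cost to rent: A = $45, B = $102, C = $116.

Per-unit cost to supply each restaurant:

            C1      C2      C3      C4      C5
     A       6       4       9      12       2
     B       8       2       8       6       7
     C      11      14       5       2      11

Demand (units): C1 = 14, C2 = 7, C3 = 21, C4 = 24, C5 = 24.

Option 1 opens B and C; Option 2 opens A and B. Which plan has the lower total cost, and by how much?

Option 1: {B, C}: C1→B 8·14=112, C2→B 2·7=14, C3→C 5·21=105, C4→C 2·24=48, C5→B 7·24=168. Service 447; fixed 218; total 665.
Option 2: {A, B}: C1→A 6·14=84, C2→B 2·7=14, C3→B 8·21=168, C4→B 6·24=144, C5→A 2·24=48. Service 458; fixed 147; total 605.
Difference: |665 − 605| = 60.

Option 2 is cheaper by 60.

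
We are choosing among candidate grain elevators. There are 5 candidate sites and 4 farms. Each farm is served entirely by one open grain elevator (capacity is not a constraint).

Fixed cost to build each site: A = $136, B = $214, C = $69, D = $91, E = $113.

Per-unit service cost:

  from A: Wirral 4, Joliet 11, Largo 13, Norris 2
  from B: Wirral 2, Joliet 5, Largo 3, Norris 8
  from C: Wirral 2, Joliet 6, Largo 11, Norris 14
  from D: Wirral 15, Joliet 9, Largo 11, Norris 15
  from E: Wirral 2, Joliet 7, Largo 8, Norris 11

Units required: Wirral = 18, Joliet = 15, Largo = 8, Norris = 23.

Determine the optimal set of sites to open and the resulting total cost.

Open A and C; minimum total cost 465.

For any fixed open set, each farm goes to its cheapest open site; total = fixed + service.
{A, C}: Wirral→C 2·18=36, Joliet→C 6·15=90, Largo→C 11·8=88, Norris→A 2·23=46. Service 260; fixed 205; total 465.
{A, E}: Wirral→E 2·18=36, Joliet→E 7·15=105, Largo→E 8·8=64, Norris→A 2·23=46. Service 251; fixed 249; total 500.
{A}: Wirral→A 4·18=72, Joliet→A 11·15=165, Largo→A 13·8=104, Norris→A 2·23=46. Service 387; fixed 136; total 523.
{A, B, C, D, E}: Wirral→B 2·18=36, Joliet→B 5·15=75, Largo→B 3·8=24, Norris→A 2·23=46. Service 181; fixed 623; total 804.
No other subset beats 465.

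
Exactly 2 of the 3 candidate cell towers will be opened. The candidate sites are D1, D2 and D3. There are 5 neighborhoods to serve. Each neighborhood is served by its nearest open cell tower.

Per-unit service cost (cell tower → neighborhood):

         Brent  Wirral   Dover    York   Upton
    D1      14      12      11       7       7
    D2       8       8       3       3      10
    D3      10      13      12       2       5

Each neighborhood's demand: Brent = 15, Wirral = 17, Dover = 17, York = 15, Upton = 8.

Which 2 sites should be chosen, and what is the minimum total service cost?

Choose D2 and D3; total service cost 377.

With exactly 2 open, each neighborhood uses its cheapest among the chosen.
{D2, D3}: Brent→D2 8·15=120, Wirral→D2 8·17=136, Dover→D2 3·17=51, York→D3 2·15=30, Upton→D3 5·8=40. Service cost 377.
{D1, D2}: service cost 408
{D1, D3}: service cost 611
Among all 3 size-2 choices, {D2, D3} is lowest.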